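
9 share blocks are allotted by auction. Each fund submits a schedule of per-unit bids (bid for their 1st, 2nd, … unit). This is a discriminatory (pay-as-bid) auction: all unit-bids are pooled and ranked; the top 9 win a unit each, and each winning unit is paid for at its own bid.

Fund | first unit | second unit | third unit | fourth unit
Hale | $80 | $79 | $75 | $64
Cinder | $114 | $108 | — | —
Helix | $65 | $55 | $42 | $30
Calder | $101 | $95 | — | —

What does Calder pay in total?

Calder pays $196

Pooled unit-bids ranked (top 9): 114 (Cinder-1), 108 (Cinder-2), 101 (Calder-1), 95 (Calder-2), 80 (Hale-1), 79 (Hale-2), 75 (Hale-3), 65 (Helix-1), 64 (Hale-4)
Next rejected bid: $55 (not a price — pay-as-bid).
Calder's winning unit-bids: 101 + 95 = $196.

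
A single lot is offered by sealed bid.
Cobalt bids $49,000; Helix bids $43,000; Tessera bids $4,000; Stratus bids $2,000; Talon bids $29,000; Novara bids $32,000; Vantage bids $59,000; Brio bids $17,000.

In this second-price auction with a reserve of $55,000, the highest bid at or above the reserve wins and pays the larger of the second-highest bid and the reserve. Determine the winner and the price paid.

Bids ranked: 59,000 (Vantage) > 49,000 (Cobalt) > 43,000 (Helix) > 32,000 (Novara) > 29,000 (Talon) > 17,000 (Brio) > …
Highest eligible bid: Vantage at $59,000.
max(second-highest $49,000, reserve $55,000) = $55,000.

Vantage pays $55,000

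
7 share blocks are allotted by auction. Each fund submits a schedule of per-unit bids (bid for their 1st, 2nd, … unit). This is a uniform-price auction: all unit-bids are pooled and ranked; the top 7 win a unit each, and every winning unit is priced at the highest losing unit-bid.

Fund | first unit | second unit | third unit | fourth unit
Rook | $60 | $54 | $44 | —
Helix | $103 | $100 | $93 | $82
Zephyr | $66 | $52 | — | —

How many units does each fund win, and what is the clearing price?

Helix 4, Rook 2, Zephyr 1; clearing price $52

All unit-bids, highest first — top 7: 103 (Helix-1), 100 (Helix-2), 93 (Helix-3), 82 (Helix-4), 66 (Zephyr-1), 60 (Rook-1), 54 (Rook-2)
The (k+1)-th unit-bid is $52.
Allocation: Helix 4, Rook 2, Zephyr 1.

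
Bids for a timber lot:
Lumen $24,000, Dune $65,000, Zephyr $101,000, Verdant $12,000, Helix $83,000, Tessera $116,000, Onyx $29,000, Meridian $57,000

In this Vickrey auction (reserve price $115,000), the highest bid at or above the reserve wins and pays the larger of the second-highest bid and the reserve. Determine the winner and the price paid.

Tessera pays $115,000

Rule: the highest bid at or above the reserve wins and pays the larger of the second-highest bid and the reserve.
Bids ranked: 116,000 (Tessera) > 101,000 (Zephyr) > 83,000 (Helix) > 65,000 (Dune) > 57,000 (Meridian) > 29,000 (Onyx) > …
Highest eligible bid: Tessera at $116,000.
Second-highest bid $101,000 is below the reserve $115,000, so the reserve binds → payment $115,000.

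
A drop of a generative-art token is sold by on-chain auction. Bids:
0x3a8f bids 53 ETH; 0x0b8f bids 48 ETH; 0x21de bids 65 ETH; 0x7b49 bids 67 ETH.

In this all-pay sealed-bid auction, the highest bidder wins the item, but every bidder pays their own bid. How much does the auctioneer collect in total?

Total revenue: 233 ETH

Sorting bids: 67 (0x7b49) > 65 (0x21de) > 53 (0x3a8f) > 48 (0x0b8f)
0x7b49 wins with the top bid; all bids are sunk regardless.
Every bidder forfeits their bid regardless of winning.
Revenue = 53 + 48 + 65 + 67 = 233 ETH.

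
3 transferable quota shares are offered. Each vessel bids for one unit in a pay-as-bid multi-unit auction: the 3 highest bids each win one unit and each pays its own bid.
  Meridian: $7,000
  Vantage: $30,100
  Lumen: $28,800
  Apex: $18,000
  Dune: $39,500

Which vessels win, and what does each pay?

Sorting: 39,500 (Dune), 30,100 (Vantage), 28,800 (Lumen), 18,000 (Apex), 7,000 (Meridian)
Top 3: Dune, Vantage, Lumen.
Each winner pays its own bid: Dune $39,500, Vantage $30,100, Lumen $28,800.

Dune $39,500, Vantage $30,100, Lumen $28,800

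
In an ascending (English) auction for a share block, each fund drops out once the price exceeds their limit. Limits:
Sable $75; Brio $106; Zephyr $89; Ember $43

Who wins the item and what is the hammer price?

Brio wins at $89

Limits ranked: 106 (Brio) > 89 (Zephyr) > 75 (Sable) > 43 (Ember)
Zephyr is the last rival to drop out, at $89; Brio remains and wins at that price.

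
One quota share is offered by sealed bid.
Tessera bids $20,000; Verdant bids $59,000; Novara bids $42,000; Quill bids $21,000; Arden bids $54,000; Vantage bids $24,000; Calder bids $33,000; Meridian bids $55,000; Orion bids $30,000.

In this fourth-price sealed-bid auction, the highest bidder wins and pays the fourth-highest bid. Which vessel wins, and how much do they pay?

Sorting bids: 59,000 (Verdant) > 55,000 (Meridian) > 54,000 (Arden) > 42,000 (Novara) > 33,000 (Calder) > 30,000 (Orion) > …
Verdant is highest; pays the fourth-highest bid, $42,000.

Verdant pays $42,000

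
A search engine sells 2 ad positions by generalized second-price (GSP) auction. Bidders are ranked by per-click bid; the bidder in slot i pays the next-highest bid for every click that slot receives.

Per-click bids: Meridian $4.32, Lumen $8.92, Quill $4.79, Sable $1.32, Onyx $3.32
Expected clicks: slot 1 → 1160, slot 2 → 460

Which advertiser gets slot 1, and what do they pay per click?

Lumen; $4.79 per click

Per-click bids in order: $8.92 (Lumen) > $4.79 (Quill) > $4.32 (Meridian) > …
Slot 1 goes to the first-ranked bidder, Lumen, who pays the next bid down: $4.79/click.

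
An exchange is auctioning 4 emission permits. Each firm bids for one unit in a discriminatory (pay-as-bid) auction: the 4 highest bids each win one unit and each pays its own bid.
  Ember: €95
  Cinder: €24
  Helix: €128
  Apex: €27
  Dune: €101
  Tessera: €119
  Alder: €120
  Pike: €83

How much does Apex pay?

Apex pays €0

Sorting: 128 (Helix), 120 (Alder), 119 (Tessera), 101 (Dune), 95 (Ember), 83 (Pike), …
The 4 highest are Helix, Alder, Tessera, Dune.
Apex does not win → €0.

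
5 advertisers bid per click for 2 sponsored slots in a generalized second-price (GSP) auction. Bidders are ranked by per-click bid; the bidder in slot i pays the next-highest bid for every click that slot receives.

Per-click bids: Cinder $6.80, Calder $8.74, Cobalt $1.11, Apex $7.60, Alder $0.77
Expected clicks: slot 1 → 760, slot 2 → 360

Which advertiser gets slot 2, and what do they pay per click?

Ranked by bid: $8.74 (Calder) > $7.60 (Apex) > $6.80 (Cinder) > …
Slot 2 goes to the second-ranked bidder, Apex, who pays the next bid down: $6.80/click.

Apex; $6.80 per click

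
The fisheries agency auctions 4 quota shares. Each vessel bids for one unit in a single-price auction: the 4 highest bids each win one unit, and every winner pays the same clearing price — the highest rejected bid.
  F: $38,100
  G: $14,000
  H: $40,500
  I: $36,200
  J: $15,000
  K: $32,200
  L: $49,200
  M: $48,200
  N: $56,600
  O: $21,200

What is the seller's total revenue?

Total revenue: $152,400

Bids ranked high→low: 56,600 (N), 49,200 (L), 48,200 (M), 40,500 (H), 38,100 (F), 36,200 (I), …
Winners (4 units): N, L, M, H.
First losing bid is F's $38,100, which sets the uniform price.
Total revenue = 4 × $38,100 = $152,400.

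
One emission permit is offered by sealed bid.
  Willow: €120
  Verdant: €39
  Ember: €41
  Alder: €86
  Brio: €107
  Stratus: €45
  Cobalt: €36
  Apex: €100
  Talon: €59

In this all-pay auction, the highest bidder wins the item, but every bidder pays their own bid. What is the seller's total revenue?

Total revenue: €633

All-pay auction: the highest bidder wins the item, but every bidder pays their own bid.
Bids in order: 120 (Willow) > 107 (Brio) > 100 (Apex) > 86 (Alder) > 59 (Talon) > 45 (Stratus) > …
Willow wins with the top bid; all bids are sunk regardless.
Every bidder forfeits their bid regardless of winning.
Revenue = 120 + 39 + 41 + 86 + 107 + 45 + 36 + 100 + 59 = €633.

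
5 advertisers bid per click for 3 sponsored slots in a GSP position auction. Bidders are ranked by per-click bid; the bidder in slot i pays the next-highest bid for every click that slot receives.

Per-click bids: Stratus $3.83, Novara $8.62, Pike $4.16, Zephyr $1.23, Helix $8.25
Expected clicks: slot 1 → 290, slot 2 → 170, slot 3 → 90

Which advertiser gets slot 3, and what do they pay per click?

Sorting advertisers: $8.62 (Novara) > $8.25 (Helix) > $4.16 (Pike) > $3.83 (Stratus) > …
Slot 3 goes to the third-ranked bidder, Pike, who pays the next bid down: $3.83/click.

Pike; $3.83 per click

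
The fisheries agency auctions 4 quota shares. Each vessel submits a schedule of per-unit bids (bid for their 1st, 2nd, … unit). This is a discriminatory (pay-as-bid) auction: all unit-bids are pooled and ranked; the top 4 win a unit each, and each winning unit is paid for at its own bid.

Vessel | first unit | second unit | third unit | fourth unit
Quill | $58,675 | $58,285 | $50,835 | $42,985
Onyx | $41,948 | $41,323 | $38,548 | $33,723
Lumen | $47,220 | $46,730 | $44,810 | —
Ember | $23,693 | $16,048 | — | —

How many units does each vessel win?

Lumen 1, Quill 3

All unit-bids, highest first — top 4: 58,675 (Quill-1), 58,285 (Quill-2), 50,835 (Quill-3), 47,220 (Lumen-1)
Next rejected bid: $46,730 (not a price — pay-as-bid).
Allocation: Lumen 1, Quill 3.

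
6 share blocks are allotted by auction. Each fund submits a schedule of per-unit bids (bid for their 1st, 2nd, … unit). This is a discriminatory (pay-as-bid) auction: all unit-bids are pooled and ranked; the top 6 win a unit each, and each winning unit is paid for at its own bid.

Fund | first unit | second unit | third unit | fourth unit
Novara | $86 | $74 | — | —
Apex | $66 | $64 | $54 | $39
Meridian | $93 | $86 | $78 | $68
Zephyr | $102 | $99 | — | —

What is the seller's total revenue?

All unit-bids, highest first — top 6: 102 (Zephyr-1), 99 (Zephyr-2), 93 (Meridian-1), 86 (Novara-1), 86 (Meridian-2), 78 (Meridian-3)
Next rejected bid: $74 (not a price — pay-as-bid).
Each winning unit pays its own bid.
Revenue = 102 + 99 + 93 + 86 + 86 + 78 = $544.

Total revenue: $544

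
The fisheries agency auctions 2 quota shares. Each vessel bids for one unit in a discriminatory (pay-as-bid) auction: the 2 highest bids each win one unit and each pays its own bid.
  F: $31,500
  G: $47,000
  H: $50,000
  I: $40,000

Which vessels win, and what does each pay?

Sorting: 50,000 (H), 47,000 (G), 40,000 (I), 31,500 (F)
Winners (2 units): H, G.
Each winner pays its own bid: H $50,000, G $47,000.

H $50,000, G $47,000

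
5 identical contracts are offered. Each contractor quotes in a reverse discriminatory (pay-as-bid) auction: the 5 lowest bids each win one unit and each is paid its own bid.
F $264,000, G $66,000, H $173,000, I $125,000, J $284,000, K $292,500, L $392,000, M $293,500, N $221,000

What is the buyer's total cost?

Total cost: $849,000

Bids ranked low→high: 66,000 (G), 125,000 (I), 173,000 (H), 221,000 (N), 264,000 (F), 284,000 (J), 292,500 (K), …
Lowest 5: G, I, H, N, F.
Total cost = 66,000 + 125,000 + 173,000 + 221,000 + 264,000 = $849,000.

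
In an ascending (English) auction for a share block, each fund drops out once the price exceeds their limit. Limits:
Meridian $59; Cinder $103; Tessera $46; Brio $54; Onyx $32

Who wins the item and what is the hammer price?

Limits in order: 103 (Cinder) > 59 (Meridian) > 54 (Brio) > 46 (Tessera) > 32 (Onyx)
Meridian is the last rival to drop out, at $59; Cinder remains and wins at that price.

Cinder wins at $59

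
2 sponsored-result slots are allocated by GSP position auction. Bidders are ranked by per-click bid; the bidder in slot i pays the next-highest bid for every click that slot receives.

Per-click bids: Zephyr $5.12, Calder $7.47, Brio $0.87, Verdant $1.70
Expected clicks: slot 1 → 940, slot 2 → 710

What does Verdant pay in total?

Verdant pays $0.00

Sorting advertisers: $7.47 (Calder) > $5.12 (Zephyr) > $1.70 (Verdant) > …
Verdant ranks below slot 2 → no slot, pays nothing.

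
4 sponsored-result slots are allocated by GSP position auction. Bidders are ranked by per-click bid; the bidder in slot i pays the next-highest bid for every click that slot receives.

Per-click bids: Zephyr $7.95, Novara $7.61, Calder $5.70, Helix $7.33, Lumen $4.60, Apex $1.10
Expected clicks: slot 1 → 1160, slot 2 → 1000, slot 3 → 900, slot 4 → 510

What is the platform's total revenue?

Total revenue: $23633.60

Sorting advertisers: $7.95 (Zephyr) > $7.61 (Novara) > $7.33 (Helix) > $5.70 (Calder) > $4.60 (Lumen) > …
Slot 1: Zephyr pays $7.61 × 1160 = $8827.60
Slot 2: Novara pays $7.33 × 1000 = $7330.00
Slot 3: Helix pays $5.70 × 900 = $5130.00
Slot 4: Calder pays $4.60 × 510 = $2346.00
Total = $23633.60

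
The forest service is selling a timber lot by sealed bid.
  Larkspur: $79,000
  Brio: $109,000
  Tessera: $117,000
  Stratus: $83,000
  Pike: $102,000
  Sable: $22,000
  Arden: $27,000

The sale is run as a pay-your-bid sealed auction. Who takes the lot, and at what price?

Bids in order: 117,000 (Tessera) > 109,000 (Brio) > 102,000 (Pike) > 83,000 (Stratus) > 79,000 (Larkspur) > 27,000 (Arden) > …
First-price: Tessera pays what they bid, $117,000.

Tessera pays $117,000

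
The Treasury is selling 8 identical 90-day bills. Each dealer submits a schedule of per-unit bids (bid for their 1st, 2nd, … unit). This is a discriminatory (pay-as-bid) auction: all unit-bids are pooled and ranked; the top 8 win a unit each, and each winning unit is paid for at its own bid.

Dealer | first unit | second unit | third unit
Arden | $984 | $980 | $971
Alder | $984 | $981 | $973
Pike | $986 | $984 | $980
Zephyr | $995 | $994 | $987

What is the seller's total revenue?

Total revenue: $7,895

Merging the schedules and taking the best 8: 995 (Zephyr-1), 994 (Zephyr-2), 987 (Zephyr-3), 986 (Pike-1), 984 (Arden-1), 984 (Alder-1), 984 (Pike-2), 981 (Alder-2)
Next rejected bid: $980 (not a price — pay-as-bid).
Each winning unit pays its own bid.
Revenue = 995 + 994 + 987 + 986 + 984 + 984 + 984 + 981 = $7,895.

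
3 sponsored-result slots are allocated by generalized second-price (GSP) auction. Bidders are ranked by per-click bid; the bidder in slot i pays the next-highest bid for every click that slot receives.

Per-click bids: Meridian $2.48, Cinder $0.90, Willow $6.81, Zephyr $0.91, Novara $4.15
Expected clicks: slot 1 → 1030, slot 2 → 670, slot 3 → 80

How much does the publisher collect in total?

Total revenue: $6008.90

Per-click bids in order: $6.81 (Willow) > $4.15 (Novara) > $2.48 (Meridian) > $0.91 (Zephyr) > …
Slot 1: Willow pays $4.15 × 1030 = $4274.50
Slot 2: Novara pays $2.48 × 670 = $1661.60
Slot 3: Meridian pays $0.91 × 80 = $72.80
Total = $6008.90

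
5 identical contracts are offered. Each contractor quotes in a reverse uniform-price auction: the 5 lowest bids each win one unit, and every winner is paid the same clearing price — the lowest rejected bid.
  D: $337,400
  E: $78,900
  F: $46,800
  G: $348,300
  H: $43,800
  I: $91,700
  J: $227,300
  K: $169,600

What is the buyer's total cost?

Bids ranked low→high: 43,800 (H), 46,800 (F), 78,900 (E), 91,700 (I), 169,600 (K), 227,300 (J), 337,400 (D), …
Winners (5 units): H, F, E, I, K.
Clearing price = lowest rejected bid = $227,300.
Total cost = 5 × $227,300 = $1,136,500.

Total cost: $1,136,500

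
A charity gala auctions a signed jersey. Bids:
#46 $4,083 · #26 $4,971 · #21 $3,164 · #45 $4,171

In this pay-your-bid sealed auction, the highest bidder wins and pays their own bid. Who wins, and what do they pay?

Rule: the highest bidder wins and pays their own bid.
Bids ranked: 4,971 (#26) > 4,171 (#45) > 4,083 (#46) > 3,164 (#21)
#26 is highest → pays own bid, $4,971.

#26 pays $4,971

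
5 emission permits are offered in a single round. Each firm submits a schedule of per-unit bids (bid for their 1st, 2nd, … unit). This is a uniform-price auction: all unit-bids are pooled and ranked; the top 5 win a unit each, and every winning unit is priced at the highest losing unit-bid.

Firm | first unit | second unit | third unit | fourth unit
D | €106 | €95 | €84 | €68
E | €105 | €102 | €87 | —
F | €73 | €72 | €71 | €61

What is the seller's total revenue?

Total revenue: €420

All unit-bids, highest first — top 5: 106 (D-1), 105 (E-1), 102 (E-2), 95 (D-2), 87 (E-3)
Highest rejected unit-bid = €84.
Allocation: D 2, E 3. Every unit priced at €84.
Revenue = 5 × 84 = €420.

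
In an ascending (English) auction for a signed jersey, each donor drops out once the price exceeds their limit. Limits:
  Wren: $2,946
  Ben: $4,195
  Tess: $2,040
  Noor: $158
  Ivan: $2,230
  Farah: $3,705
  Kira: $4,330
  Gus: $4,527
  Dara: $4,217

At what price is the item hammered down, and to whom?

Limits ranked: 4,527 (Gus) > 4,330 (Kira) > 4,217 (Dara) > 4,195 (Ben) > 3,705 (Farah) > 2,946 (Wren) > …
Bidding ends when Kira exits at $4,330; Gus takes it.

Gus wins at $4,330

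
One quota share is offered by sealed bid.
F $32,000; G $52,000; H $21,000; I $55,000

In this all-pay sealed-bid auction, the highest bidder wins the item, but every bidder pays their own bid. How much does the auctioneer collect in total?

Rule: the highest bidder wins the item, but every bidder pays their own bid.
Sorting bids: 55,000 (I) > 52,000 (G) > 32,000 (F) > 21,000 (H)
Every bidder forfeits their bid regardless of winning.
Revenue = 32,000 + 52,000 + 21,000 + 55,000 = $160,000.

Total revenue: $160,000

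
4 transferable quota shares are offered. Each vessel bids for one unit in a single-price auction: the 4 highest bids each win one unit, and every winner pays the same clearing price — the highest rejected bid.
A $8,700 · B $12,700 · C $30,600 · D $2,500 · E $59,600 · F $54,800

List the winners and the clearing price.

Ordering the bids: 59,600 (E), 54,800 (F), 30,600 (C), 12,700 (B), 8,700 (A), 2,500 (D)
Winners (4 units): E, F, C, B.
Highest unsuccessful bid: $8,700 → clearing price.

E, F, C, B; each pays $8,700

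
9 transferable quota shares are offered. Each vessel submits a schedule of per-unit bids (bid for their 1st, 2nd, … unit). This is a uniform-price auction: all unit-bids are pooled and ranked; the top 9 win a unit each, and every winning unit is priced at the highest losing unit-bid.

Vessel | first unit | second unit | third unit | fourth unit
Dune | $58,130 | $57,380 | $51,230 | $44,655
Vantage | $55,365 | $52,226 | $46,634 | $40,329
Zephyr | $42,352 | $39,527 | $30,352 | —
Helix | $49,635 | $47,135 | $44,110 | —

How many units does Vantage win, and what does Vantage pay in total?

Vantage: 3 units, pays $132,330

Merging the schedules and taking the best 9: 58,130 (Dune-1), 57,380 (Dune-2), 55,365 (Vantage-1), 52,226 (Vantage-2), 51,230 (Dune-3), 49,635 (Helix-1), 47,135 (Helix-2), 46,634 (Vantage-3), 44,655 (Dune-4)
First bid not allocated: $44,110.
Vantage wins 3 unit(s) at $44,110 each.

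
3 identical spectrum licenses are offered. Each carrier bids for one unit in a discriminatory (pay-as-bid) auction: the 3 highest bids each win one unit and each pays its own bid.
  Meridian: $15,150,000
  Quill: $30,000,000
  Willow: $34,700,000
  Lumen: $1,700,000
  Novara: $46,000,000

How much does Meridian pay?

Sorting: 46,000,000 (Novara), 34,700,000 (Willow), 30,000,000 (Quill), 15,150,000 (Meridian), 1,700,000 (Lumen)
Top 3: Novara, Willow, Quill.
Meridian does not win → $0.

Meridian pays $0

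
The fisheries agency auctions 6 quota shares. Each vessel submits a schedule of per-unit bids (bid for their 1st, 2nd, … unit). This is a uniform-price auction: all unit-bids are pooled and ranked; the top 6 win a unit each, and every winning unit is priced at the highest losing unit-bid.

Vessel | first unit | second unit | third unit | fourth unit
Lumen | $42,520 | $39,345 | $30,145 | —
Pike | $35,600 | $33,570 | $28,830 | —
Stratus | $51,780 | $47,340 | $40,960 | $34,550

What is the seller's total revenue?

All unit-bids, highest first — top 6: 51,780 (Stratus-1), 47,340 (Stratus-2), 42,520 (Lumen-1), 40,960 (Stratus-3), 39,345 (Lumen-2), 35,600 (Pike-1)
Highest rejected unit-bid = $34,550.
Allocation: Lumen 2, Pike 1, Stratus 3. Every unit priced at $34,550.
Revenue = 6 × 34,550 = $207,300.

Total revenue: $207,300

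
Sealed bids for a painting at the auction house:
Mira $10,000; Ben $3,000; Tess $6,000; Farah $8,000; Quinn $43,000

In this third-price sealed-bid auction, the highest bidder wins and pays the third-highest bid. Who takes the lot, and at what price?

Third-price sealed-bid auction: the highest bidder wins and pays the third-highest bid.
Bids ranked: 43,000 (Quinn) > 10,000 (Mira) > 8,000 (Farah) > 6,000 (Tess) > 3,000 (Ben)
Quinn wins; payment is bid #3 in the ranking = $8,000.

Quinn pays $8,000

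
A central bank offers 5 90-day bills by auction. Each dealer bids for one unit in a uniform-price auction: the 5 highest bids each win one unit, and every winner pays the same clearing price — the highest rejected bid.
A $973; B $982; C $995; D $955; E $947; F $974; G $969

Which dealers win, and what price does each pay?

Bids ranked high→low: 995 (C), 982 (B), 974 (F), 973 (A), 969 (G), 955 (D), 947 (E)
Top 5: C, B, F, A, G.
Clearing price = highest rejected bid = $955.

C, B, F, A, G; each pays $955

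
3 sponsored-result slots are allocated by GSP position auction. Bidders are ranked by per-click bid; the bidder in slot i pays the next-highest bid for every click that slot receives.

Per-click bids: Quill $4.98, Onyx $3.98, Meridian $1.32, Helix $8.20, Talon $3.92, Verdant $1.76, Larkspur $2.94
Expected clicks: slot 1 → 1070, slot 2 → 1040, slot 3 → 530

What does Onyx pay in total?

Sorting advertisers: $8.20 (Helix) > $4.98 (Quill) > $3.98 (Onyx) > $3.92 (Talon) > …
Onyx holds slot 3 → pays next bid $3.92 × 530 clicks = $2077.60.

Onyx pays $2077.60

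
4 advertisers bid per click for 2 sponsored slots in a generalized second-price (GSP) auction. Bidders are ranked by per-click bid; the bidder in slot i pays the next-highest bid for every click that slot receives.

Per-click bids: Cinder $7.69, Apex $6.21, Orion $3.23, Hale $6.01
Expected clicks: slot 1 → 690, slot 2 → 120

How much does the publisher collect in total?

Sorting advertisers: $7.69 (Cinder) > $6.21 (Apex) > $6.01 (Hale) > …
Slot 1: Cinder pays $6.21 × 690 = $4284.90
Slot 2: Apex pays $6.01 × 120 = $721.20
Total = $5006.10

Total revenue: $5006.10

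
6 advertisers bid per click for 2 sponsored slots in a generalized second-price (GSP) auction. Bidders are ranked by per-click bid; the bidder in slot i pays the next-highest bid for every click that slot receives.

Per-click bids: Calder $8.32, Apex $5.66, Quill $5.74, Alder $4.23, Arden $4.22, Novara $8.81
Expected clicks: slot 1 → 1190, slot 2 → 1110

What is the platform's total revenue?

Total revenue: $16272.20

Ranked by bid: $8.81 (Novara) > $8.32 (Calder) > $5.74 (Quill) > …
Slot 1: Novara pays $8.32 × 1190 = $9900.80
Slot 2: Calder pays $5.74 × 1110 = $6371.40
Total = $16272.20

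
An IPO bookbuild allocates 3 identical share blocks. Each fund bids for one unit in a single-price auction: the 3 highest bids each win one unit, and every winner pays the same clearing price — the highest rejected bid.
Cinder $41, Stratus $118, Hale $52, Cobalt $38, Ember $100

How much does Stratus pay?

Stratus pays $41

Sorting: 118 (Stratus), 100 (Ember), 52 (Hale), 41 (Cinder), 38 (Cobalt)
The 3 highest are Stratus, Ember, Hale.
Highest unsuccessful bid: $41 → clearing price.
Stratus wins → pays $41.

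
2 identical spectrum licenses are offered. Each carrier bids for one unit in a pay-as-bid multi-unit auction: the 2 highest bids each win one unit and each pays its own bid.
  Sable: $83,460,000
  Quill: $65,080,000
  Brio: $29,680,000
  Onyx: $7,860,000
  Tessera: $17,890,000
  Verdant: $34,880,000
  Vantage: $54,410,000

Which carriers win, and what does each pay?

Bids ranked high→low: 83,460,000 (Sable), 65,080,000 (Quill), 54,410,000 (Vantage), 34,880,000 (Verdant), …
Winners (2 units): Sable, Quill.
Each winner pays its own bid: Sable $83,460,000, Quill $65,080,000.

Sable $83,460,000, Quill $65,080,000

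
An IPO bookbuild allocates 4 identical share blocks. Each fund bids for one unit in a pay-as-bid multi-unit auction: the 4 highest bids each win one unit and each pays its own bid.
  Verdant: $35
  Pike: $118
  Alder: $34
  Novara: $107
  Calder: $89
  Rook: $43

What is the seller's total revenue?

Bids ranked high→low: 118 (Pike), 107 (Novara), 89 (Calder), 43 (Rook), 35 (Verdant), 34 (Alder)
The 4 highest are Pike, Novara, Calder, Rook.
Total revenue = 118 + 107 + 89 + 43 = $357.

Total revenue: $357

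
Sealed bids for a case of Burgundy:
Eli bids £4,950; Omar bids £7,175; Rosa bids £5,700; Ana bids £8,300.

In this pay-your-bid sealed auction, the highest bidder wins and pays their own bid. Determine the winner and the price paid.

Ana pays £8,300

Rule: the highest bidder wins and pays their own bid.
Bids in order: 8,300 (Ana) > 7,175 (Omar) > 5,700 (Rosa) > 4,950 (Eli)
Ana has the highest bid and pays exactly that: £8,300.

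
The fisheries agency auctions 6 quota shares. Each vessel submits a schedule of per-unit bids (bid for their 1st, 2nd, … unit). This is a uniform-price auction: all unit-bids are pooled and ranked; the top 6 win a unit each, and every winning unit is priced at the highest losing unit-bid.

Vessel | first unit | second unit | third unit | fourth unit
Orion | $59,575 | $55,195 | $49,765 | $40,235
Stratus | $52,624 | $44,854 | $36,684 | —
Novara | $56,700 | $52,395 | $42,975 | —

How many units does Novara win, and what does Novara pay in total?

All unit-bids, highest first — top 6: 59,575 (Orion-1), 56,700 (Novara-1), 55,195 (Orion-2), 52,624 (Stratus-1), 52,395 (Novara-2), 49,765 (Orion-3)
Highest rejected unit-bid = $44,854.
Novara wins 2 unit(s) at $44,854 each.

Novara: 2 units, pays $89,708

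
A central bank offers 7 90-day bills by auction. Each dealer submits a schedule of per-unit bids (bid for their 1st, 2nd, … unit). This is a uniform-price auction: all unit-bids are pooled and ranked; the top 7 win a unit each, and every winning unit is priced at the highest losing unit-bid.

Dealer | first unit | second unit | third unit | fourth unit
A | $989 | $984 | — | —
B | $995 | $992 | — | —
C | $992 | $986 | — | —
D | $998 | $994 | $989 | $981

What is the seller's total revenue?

Total revenue: $6,902

All unit-bids, highest first — top 7: 998 (D-1), 995 (B-1), 994 (D-2), 992 (B-2), 992 (C-1), 989 (A-1), 989 (D-3)
First bid not allocated: $986.
Allocation: A 1, B 2, C 1, D 3. Every unit priced at $986.
Revenue = 7 × 986 = $6,902.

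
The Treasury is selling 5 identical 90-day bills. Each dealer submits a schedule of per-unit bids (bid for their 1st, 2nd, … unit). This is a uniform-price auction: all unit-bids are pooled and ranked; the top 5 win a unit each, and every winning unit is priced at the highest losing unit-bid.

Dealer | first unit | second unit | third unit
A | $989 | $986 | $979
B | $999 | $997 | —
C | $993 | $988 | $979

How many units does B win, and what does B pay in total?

B: 2 units, pays $1,972

Merging the schedules and taking the best 5: 999 (B-1), 997 (B-2), 993 (C-1), 989 (A-1), 988 (C-2)
Highest rejected unit-bid = $986.
B wins 2 unit(s) at $986 each.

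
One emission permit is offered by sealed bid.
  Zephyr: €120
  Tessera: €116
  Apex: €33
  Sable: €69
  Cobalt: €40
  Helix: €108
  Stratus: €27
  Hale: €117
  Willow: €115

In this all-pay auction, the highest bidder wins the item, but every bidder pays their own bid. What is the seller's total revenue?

Total revenue: €745

Sorting bids: 120 (Zephyr) > 117 (Hale) > 116 (Tessera) > 115 (Willow) > 108 (Helix) > 69 (Sable) > …
Every bidder forfeits their bid regardless of winning.
Revenue = 120 + 116 + 33 + 69 + 40 + 108 + 27 + 117 + 115 = €745.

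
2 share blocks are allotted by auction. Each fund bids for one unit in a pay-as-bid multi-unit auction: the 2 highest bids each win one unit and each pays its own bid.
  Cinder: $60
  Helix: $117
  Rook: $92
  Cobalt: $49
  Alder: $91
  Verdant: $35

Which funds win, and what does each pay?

Helix $117, Rook $92

Ordering the bids: 117 (Helix), 92 (Rook), 91 (Alder), 60 (Cinder), …
The 2 highest are Helix, Rook.
Each winner pays its own bid: Helix $117, Rook $92.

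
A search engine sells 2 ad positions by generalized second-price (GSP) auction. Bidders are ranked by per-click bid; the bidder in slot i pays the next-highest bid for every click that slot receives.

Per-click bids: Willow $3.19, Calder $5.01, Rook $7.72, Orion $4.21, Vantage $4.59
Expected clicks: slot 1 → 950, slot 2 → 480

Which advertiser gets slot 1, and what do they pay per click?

Rook; $5.01 per click

Ranked by bid: $7.72 (Rook) > $5.01 (Calder) > $4.59 (Vantage) > …
Slot 1 goes to the first-ranked bidder, Rook, who pays the next bid down: $5.01/click.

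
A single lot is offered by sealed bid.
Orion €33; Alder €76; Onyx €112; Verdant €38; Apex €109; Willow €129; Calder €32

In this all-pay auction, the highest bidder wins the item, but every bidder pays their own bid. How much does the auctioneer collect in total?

Total revenue: €529

Bids in order: 129 (Willow) > 112 (Onyx) > 109 (Apex) > 76 (Alder) > 38 (Verdant) > 33 (Orion) > …
Willow wins with the top bid; all bids are sunk regardless.
Every bidder forfeits their bid regardless of winning.
Revenue = 33 + 76 + 112 + 38 + 109 + 129 + 32 = €529.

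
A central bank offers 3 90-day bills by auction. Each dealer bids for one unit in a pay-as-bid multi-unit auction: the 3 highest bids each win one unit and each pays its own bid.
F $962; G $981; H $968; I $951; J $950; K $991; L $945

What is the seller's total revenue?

Total revenue: $2,940

Sorting: 991 (K), 981 (G), 968 (H), 962 (F), 951 (I), …
Top 3: K, G, H.
Total revenue = 991 + 981 + 968 = $2,940.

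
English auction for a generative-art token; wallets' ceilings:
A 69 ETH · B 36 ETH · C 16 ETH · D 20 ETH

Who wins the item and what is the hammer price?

Sorting limits: 69 (A) > 36 (B) > 20 (D) > 16 (C)
Bidding ends when B exits at 36 ETH; A takes it.

A wins at 36 ETH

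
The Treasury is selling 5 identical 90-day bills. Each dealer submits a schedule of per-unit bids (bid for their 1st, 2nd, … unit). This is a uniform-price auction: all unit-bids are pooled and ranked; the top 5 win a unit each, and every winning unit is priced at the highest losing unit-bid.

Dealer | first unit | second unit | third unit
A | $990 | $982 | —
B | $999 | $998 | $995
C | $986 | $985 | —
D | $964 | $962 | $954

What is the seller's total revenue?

Merging the schedules and taking the best 5: 999 (B-1), 998 (B-2), 995 (B-3), 990 (A-1), 986 (C-1)
Highest rejected unit-bid = $985.
Allocation: A 1, B 3, C 1. Every unit priced at $985.
Revenue = 5 × 985 = $4,925.

Total revenue: $4,925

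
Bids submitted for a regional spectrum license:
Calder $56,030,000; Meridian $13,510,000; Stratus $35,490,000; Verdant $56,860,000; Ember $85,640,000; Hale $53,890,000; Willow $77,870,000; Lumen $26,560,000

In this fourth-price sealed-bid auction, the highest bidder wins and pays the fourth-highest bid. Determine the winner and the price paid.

Bids ranked: 85,640,000 (Ember) > 77,870,000 (Willow) > 56,860,000 (Verdant) > 56,030,000 (Calder) > 53,890,000 (Hale) > 35,490,000 (Stratus) > …
Ember wins; payment is bid #4 in the ranking = $56,030,000.

Ember pays $56,030,000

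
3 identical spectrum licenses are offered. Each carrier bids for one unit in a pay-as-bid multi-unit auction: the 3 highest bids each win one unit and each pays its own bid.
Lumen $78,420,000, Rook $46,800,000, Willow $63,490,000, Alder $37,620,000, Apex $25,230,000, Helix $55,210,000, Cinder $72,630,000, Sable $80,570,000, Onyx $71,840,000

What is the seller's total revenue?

Ordering the bids: 80,570,000 (Sable), 78,420,000 (Lumen), 72,630,000 (Cinder), 71,840,000 (Onyx), 63,490,000 (Willow), …
Top 3: Sable, Lumen, Cinder.
Total revenue = 80,570,000 + 78,420,000 + 72,630,000 = $231,620,000.

Total revenue: $231,620,000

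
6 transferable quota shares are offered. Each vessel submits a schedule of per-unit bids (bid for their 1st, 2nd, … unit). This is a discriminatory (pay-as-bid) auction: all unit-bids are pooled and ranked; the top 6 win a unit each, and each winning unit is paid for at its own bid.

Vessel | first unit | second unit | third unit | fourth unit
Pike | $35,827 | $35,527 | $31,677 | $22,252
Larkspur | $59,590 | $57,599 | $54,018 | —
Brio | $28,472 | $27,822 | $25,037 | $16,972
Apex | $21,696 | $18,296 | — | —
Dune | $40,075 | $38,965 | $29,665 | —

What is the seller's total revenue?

Merging the schedules and taking the best 6: 59,590 (Larkspur-1), 57,599 (Larkspur-2), 54,018 (Larkspur-3), 40,075 (Dune-1), 38,965 (Dune-2), 35,827 (Pike-1)
Next rejected bid: $35,527 (not a price — pay-as-bid).
Each winning unit pays its own bid.
Revenue = 59,590 + 57,599 + 54,018 + 40,075 + 38,965 + 35,827 = $286,074.

Total revenue: $286,074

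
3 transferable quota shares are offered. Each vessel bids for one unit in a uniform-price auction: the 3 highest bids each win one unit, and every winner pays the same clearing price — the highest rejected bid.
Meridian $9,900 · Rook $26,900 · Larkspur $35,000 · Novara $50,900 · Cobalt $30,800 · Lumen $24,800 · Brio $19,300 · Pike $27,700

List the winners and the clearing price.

Sorting: 50,900 (Novara), 35,000 (Larkspur), 30,800 (Cobalt), 27,700 (Pike), 26,900 (Rook), …
Winners (3 units): Novara, Larkspur, Cobalt.
Clearing price = highest rejected bid = $27,700.

Novara, Larkspur, Cobalt; each pays $27,700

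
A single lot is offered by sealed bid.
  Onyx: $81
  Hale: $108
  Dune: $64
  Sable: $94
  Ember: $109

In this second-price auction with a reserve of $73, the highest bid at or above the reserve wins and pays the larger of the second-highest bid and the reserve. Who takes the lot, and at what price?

Ember pays $108

Bids ranked: 109 (Ember) > 108 (Hale) > 94 (Sable) > 81 (Onyx) > 64 (Dune)
Ember has the top bid at or above the reserve ($109).
Second-highest bid $108 exceeds the reserve $73 → payment $108.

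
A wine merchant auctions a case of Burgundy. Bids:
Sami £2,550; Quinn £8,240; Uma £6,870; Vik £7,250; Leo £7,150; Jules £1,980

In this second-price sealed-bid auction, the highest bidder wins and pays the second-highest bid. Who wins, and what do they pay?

Quinn pays £7,250

Second-price sealed-bid auction: the highest bidder wins and pays the second-highest bid.
Sorting bids: 8,240 (Quinn) > 7,250 (Vik) > 7,150 (Leo) > 6,870 (Uma) > 2,550 (Sami) > 1,980 (Jules)
Second-price: Quinn pays Vik's bid of £7,250.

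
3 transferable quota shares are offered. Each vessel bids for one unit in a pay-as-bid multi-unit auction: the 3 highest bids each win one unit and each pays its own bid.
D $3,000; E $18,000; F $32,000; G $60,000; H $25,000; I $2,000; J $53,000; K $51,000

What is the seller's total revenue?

Total revenue: $164,000

Sorting: 60,000 (G), 53,000 (J), 51,000 (K), 32,000 (F), 25,000 (H), …
The 3 highest are G, J, K.
Total revenue = 60,000 + 53,000 + 51,000 = $164,000.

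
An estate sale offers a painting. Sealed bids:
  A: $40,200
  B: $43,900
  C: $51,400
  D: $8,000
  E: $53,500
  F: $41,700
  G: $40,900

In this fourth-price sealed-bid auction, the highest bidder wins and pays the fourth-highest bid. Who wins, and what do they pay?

E pays $41,700

Fourth-price sealed-bid auction: the highest bidder wins and pays the fourth-highest bid.
Bids in order: 53,500 (E) > 51,400 (C) > 43,900 (B) > 41,700 (F) > 40,900 (G) > 40,200 (A) > …
E wins; payment is bid #4 in the ranking = $41,700.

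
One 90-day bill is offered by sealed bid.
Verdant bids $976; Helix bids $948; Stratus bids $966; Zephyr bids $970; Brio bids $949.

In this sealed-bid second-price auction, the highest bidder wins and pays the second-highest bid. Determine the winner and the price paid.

Verdant pays $970

Bids ranked: 976 (Verdant) > 970 (Zephyr) > 966 (Stratus) > 949 (Brio) > 948 (Helix)
Verdant is highest; pays the second-highest bid, $970.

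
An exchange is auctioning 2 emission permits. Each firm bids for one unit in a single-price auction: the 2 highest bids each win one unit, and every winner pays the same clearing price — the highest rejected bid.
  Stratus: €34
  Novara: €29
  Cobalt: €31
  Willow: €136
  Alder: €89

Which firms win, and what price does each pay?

Willow, Alder; each pays €34

Ordering the bids: 136 (Willow), 89 (Alder), 34 (Stratus), 31 (Cobalt), …
The 2 highest are Willow, Alder.
Highest unsuccessful bid: €34 → clearing price.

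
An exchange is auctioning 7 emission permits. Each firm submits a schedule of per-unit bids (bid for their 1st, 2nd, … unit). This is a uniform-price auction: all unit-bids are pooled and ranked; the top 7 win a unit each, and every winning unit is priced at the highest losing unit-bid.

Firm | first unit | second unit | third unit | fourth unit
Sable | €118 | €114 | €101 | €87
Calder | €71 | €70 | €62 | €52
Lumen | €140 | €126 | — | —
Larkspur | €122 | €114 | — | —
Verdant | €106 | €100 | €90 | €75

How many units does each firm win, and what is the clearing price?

Larkspur 2, Lumen 2, Sable 2, Verdant 1; clearing price €101

Merging the schedules and taking the best 7: 140 (Lumen-1), 126 (Lumen-2), 122 (Larkspur-1), 118 (Sable-1), 114 (Sable-2), 114 (Larkspur-2), 106 (Verdant-1)
First bid not allocated: €101.
Allocation: Larkspur 2, Lumen 2, Sable 2, Verdant 1.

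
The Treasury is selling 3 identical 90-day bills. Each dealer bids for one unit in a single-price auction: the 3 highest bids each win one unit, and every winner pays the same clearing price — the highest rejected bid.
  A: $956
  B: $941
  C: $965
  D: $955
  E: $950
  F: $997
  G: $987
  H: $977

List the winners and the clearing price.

F, G, H; each pays $965

Bids ranked high→low: 997 (F), 987 (G), 977 (H), 965 (C), 956 (A), …
Winners (3 units): F, G, H.
First losing bid is C's $965, which sets the uniform price.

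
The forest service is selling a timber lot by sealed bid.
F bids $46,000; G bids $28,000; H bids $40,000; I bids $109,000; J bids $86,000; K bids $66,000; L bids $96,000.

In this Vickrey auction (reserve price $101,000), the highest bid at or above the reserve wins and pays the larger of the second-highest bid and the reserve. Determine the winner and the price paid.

Bids ranked: 109,000 (I) > 96,000 (L) > 86,000 (J) > 66,000 (K) > 46,000 (F) > 40,000 (H) > …
Highest eligible bid: I at $109,000.
Second-highest bid $96,000 is below the reserve $101,000, so the reserve binds → payment $101,000.

I pays $101,000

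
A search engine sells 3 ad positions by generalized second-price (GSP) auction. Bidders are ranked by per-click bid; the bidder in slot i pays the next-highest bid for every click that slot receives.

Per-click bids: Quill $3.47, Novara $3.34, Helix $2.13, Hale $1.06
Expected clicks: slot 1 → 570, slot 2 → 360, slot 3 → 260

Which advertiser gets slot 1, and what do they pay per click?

Ranked by bid: $3.47 (Quill) > $3.34 (Novara) > $2.13 (Helix) > $1.06 (Hale)
Slot 1 goes to the first-ranked bidder, Quill, who pays the next bid down: $3.34/click.

Quill; $3.34 per click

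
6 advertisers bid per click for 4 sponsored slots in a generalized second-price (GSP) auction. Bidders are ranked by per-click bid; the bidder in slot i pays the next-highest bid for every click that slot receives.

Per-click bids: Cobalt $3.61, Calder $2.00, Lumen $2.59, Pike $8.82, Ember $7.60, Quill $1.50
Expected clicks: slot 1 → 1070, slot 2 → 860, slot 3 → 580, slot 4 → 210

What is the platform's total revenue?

Per-click bids in order: $8.82 (Pike) > $7.60 (Ember) > $3.61 (Cobalt) > $2.59 (Lumen) > $2.00 (Calder) > …
Slot 1: Pike pays $7.60 × 1070 = $8132.00
Slot 2: Ember pays $3.61 × 860 = $3104.60
Slot 3: Cobalt pays $2.59 × 580 = $1502.20
Slot 4: Lumen pays $2.00 × 210 = $420.00
Total = $13158.80

Total revenue: $13158.80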